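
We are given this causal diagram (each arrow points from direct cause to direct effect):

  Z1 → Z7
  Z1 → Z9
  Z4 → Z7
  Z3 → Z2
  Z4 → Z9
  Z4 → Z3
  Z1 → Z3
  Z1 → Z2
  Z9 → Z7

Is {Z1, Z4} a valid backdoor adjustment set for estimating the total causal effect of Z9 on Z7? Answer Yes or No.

Yes

Backdoor paths from Z9 to Z7 (paths whose first edge points into Z9):
  P1: Z9 <- Z4 -> Z3 <- Z1 -> Z7
  P2: Z9 <- Z4 -> Z3 -> Z2 <- Z1 -> Z7
  P3: Z9 <- Z4 -> Z7
  P4: Z9 <- Z1 -> Z3 <- Z4 -> Z7
  P5: Z9 <- Z1 -> Z2 <- Z3 <- Z4 -> Z7
  P6: Z9 <- Z1 -> Z7
Condition 1 (no descendant of Z9 in the set): holds — descendants of Z9 are {Z7}; none are in {Z1, Z4}.
Condition 2 (every backdoor path blocked by {Z1, Z4}):
  P1: blocked at fork node Z4 ∈ conditioning set.
  P2: blocked at fork node Z4 ∈ conditioning set.
  P3: blocked at fork node Z4 ∈ conditioning set.
  P4: blocked at fork node Z1 ∈ conditioning set.
  P5: blocked at fork node Z1 ∈ conditioning set.
  P6: blocked at fork node Z1 ∈ conditioning set.
{Z1, Z4} satisfies the backdoor criterion.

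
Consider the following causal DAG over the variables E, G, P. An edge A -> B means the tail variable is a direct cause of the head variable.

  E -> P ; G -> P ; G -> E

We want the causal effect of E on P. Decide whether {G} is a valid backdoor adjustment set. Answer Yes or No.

Yes

Backdoor paths from E to P (paths whose first edge points into E):
  P1: E <- G -> P
Condition 1 (no descendant of E in the set): holds — descendants of E are {P}; none are in {G}.
Condition 2 (every backdoor path blocked by {G}):
  P1: blocked at fork node G ∈ conditioning set.
{G} satisfies the backdoor criterion.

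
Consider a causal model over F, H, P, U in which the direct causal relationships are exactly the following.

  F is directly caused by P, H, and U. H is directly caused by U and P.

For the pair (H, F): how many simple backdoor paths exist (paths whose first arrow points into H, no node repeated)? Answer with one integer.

A backdoor path from H to F is any simple undirected path whose first edge points into H (i.e. leaves H via a parent).
Parents of H: {P, U}.
Enumerating:
  P1: H <- P -> F
  P2: H <- U -> F
That exhausts the simple backdoor paths. Count: 2.

2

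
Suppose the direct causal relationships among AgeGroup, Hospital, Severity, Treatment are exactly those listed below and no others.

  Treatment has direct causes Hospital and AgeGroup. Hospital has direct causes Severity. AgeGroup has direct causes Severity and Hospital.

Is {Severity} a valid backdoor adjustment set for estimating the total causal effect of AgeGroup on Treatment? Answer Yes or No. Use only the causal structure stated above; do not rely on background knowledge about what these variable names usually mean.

Backdoor paths from AgeGroup to Treatment (paths whose first edge points into AgeGroup):
  P1: AgeGroup <- Severity -> Hospital -> Treatment
  P2: AgeGroup <- Hospital -> Treatment
Condition 1 (no descendant of AgeGroup in the set): holds — descendants of AgeGroup are {Treatment}; none are in {Severity}.
Condition 2 (every backdoor path blocked by {Severity}):
  P1: blocked at fork node Severity ∈ conditioning set.
  P2: open — no interior node is in the conditioning set.
{Severity} does not satisfy the backdoor criterion.

No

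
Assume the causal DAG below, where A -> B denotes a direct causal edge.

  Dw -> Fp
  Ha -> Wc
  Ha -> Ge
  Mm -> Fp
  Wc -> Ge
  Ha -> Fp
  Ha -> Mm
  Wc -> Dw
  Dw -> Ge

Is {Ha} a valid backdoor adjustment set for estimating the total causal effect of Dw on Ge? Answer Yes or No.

Backdoor paths from Dw to Ge (paths whose first edge points into Dw):
  P1: Dw <- Wc <- Ha -> Ge
  P2: Dw <- Wc -> Ge
Condition 1 (no descendant of Dw in the set): holds — descendants of Dw are {Fp, Ge}; none are in {Ha}.
Condition 2 (every backdoor path blocked by {Ha}):
  P1: blocked at fork node Ha ∈ conditioning set.
  P2: open — no interior node is in the conditioning set.
{Ha} does not satisfy the backdoor criterion.

No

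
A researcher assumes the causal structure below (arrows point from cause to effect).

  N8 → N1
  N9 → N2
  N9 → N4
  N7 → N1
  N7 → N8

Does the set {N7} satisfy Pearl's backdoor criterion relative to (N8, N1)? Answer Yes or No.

Backdoor paths from N8 to N1 (paths whose first edge points into N8):
  P1: N8 <- N7 -> N1
Condition 1 (no descendant of N8 in the set): holds — descendants of N8 are {N1}; none are in {N7}.
Condition 2 (every backdoor path blocked by {N7}):
  P1: blocked at fork node N7 ∈ conditioning set.
{N7} satisfies the backdoor criterion.

Yes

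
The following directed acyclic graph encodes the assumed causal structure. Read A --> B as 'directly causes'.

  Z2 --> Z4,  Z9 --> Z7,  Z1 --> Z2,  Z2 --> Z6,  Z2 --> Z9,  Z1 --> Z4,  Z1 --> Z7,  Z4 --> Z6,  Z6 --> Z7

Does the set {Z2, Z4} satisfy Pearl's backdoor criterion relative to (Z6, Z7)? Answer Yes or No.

Backdoor paths from Z6 to Z7 (paths whose first edge points into Z6):
  P1: Z6 <- Z2 <- Z1 -> Z7
  P2: Z6 <- Z2 -> Z4 <- Z1 -> Z7
  P3: Z6 <- Z2 -> Z9 -> Z7
  P4: Z6 <- Z4 <- Z1 -> Z2 -> Z9 -> Z7
  P5: Z6 <- Z4 <- Z1 -> Z7
  P6: Z6 <- Z4 <- Z2 <- Z1 -> Z7
  P7: Z6 <- Z4 <- Z2 -> Z9 -> Z7
Condition 1 (no descendant of Z6 in the set): holds — descendants of Z6 are {Z7}; none are in {Z2, Z4}.
Condition 2 (every backdoor path blocked by {Z2, Z4}):
  P1: blocked at chain node Z2 ∈ conditioning set.
  P2: blocked at fork node Z2 ∈ conditioning set.
  P3: blocked at fork node Z2 ∈ conditioning set.
  P4: blocked at chain node Z4 ∈ conditioning set.
  P5: blocked at chain node Z4 ∈ conditioning set.
  P6: blocked at chain node Z4 ∈ conditioning set.
  P7: blocked at chain node Z4 ∈ conditioning set.
{Z2, Z4} satisfies the backdoor criterion.

Yes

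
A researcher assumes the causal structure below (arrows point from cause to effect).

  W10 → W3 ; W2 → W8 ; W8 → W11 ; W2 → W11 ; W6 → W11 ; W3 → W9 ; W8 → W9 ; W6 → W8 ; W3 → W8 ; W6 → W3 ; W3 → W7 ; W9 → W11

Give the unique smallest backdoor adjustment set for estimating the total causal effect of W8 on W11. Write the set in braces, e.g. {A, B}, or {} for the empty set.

{W2, W3, W6}

Variables eligible for adjustment (non-descendants of W8, excluding W8 and W11): {W10, W2, W3, W6, W7}.
Backdoor paths from W8 to W11:
  P1: W8 <- W6 -> W3 -> W9 -> W11
  P2: W8 <- W6 -> W11
  P3: W8 <- W2 -> W11
  P4: W8 <- W3 <- W6 -> W11
  P5: W8 <- W3 -> W9 -> W11
The empty set is not sufficient: P1 (W8 <- W6 -> W3 -> W9 -> W11) has no collider blocking it and no conditioned non-collider, so it is open.
Try {W2, W3, W6}:
  P1: blocked at fork node W6 ∈ conditioning set.
  P2: blocked at fork node W6 ∈ conditioning set.
  P3: blocked at fork node W2 ∈ conditioning set.
  P4: blocked at chain node W3 ∈ conditioning set.
  P5: blocked at fork node W3 ∈ conditioning set.
{W2, W3, W6} contains no descendant of W8 and blocks every backdoor path.
Every element of {W2, W3, W6} is needed (dropping W2 leaves P3 open; dropping W3 leaves P5 open; dropping W6 leaves P2 open), so no proper subset is valid.
Among all size-3 subsets of the eligible variables, only {W2, W3, W6} blocks every backdoor path, so it is the unique smallest valid adjustment set.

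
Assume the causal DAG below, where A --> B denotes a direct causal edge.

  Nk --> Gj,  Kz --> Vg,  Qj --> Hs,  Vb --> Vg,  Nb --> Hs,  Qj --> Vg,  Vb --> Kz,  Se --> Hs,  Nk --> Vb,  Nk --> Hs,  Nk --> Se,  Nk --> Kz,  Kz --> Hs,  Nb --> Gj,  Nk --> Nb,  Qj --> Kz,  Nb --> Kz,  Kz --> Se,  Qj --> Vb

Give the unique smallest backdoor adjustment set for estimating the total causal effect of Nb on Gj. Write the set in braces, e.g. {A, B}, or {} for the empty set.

{Nk}

Variables eligible for adjustment (non-descendants of Nb, excluding Nb and Gj): {Nk, Qj, Vb}.
Backdoor paths from Nb to Gj:
  P1: Nb <- Nk -> Gj
The empty set is not sufficient: P1 (Nb <- Nk -> Gj) has no collider blocking it and no conditioned non-collider, so it is open.
Try {Nk}:
  P1: blocked at fork node Nk ∈ conditioning set.
{Nk} contains no descendant of Nb and blocks every backdoor path.
No other singleton works — e.g. {Qj} leaves P1 open — so {Nk} is the unique smallest valid adjustment set.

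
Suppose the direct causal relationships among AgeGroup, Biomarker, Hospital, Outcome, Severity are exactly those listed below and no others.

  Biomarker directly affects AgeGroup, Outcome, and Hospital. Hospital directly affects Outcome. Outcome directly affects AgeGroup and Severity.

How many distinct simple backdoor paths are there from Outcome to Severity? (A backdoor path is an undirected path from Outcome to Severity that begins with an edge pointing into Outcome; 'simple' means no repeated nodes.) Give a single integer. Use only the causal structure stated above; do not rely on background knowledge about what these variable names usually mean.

A backdoor path from Outcome to Severity is any simple undirected path whose first edge points into Outcome (i.e. leaves Outcome via a parent).
Parents of Outcome: {Biomarker, Hospital}.
No simple path from any parent of Outcome reaches Severity without revisiting Outcome, so there are no backdoor paths.

0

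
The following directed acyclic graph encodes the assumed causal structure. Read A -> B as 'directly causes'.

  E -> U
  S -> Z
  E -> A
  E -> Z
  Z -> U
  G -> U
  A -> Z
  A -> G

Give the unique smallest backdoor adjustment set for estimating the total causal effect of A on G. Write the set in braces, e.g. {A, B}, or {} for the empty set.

Variables eligible for adjustment (non-descendants of A, excluding A and G): {E, S}.
Backdoor paths from A to G:
  P1: A <- E -> Z -> U <- G
  P2: A <- E -> U <- G
Each backdoor path contains an unconditioned collider, so every path is already blocked with the empty conditioning set:
  P1: blocked at collider U (neither it nor any descendant is in the conditioning set).
  P2: blocked at collider U (neither it nor any descendant is in the conditioning set).
The empty set is therefore the unique smallest valid set.

{}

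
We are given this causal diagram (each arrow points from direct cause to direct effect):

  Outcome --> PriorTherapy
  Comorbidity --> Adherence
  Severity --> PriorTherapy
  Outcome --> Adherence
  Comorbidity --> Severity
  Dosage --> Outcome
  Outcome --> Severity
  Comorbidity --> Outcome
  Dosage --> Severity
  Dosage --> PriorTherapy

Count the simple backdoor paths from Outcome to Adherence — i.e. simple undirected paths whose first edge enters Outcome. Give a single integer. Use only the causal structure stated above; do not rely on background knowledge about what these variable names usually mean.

A backdoor path from Outcome to Adherence is any simple undirected path whose first edge points into Outcome (i.e. leaves Outcome via a parent).
Parents of Outcome: {Comorbidity, Dosage}.
Enumerating:
  P1: Outcome <- Dosage -> Severity <- Comorbidity -> Adherence
  P2: Outcome <- Dosage -> PriorTherapy <- Severity <- Comorbidity -> Adherence
  P3: Outcome <- Comorbidity -> Adherence
That exhausts the simple backdoor paths. Count: 3.

3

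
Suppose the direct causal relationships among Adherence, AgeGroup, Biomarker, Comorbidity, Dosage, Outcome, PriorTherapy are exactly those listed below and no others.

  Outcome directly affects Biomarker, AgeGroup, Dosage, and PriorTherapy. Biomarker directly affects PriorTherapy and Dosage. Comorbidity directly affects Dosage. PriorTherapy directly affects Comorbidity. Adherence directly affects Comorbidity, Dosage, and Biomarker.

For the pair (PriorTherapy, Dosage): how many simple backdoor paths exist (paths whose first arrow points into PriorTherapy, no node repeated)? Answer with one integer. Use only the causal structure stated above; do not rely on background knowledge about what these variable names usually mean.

8

A backdoor path from PriorTherapy to Dosage is any simple undirected path whose first edge points into PriorTherapy (i.e. leaves PriorTherapy via a parent).
Parents of PriorTherapy: {Biomarker, Outcome}.
Enumerating:
  P1: PriorTherapy <- Outcome -> Biomarker <- Adherence -> Comorbidity -> Dosage
  P2: PriorTherapy <- Outcome -> Biomarker <- Adherence -> Dosage
  P3: PriorTherapy <- Outcome -> Biomarker -> Dosage
  P4: PriorTherapy <- Outcome -> Dosage
  P5: PriorTherapy <- Biomarker <- Outcome -> Dosage
  P6: PriorTherapy <- Biomarker <- Adherence -> Comorbidity -> Dosage
  P7: PriorTherapy <- Biomarker <- Adherence -> Dosage
  P8: PriorTherapy <- Biomarker -> Dosage
That exhausts the simple backdoor paths. Count: 8.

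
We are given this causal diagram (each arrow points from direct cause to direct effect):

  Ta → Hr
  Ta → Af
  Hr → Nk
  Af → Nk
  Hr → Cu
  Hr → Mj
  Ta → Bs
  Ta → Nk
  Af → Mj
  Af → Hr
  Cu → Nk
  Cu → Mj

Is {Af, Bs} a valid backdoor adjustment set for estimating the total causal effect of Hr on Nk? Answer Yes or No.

No

Backdoor paths from Hr to Nk (paths whose first edge points into Hr):
  P1: Hr <- Ta -> Af -> Nk
  P2: Hr <- Ta -> Af -> Mj <- Cu -> Nk
  P3: Hr <- Ta -> Nk
  P4: Hr <- Af <- Ta -> Nk
  P5: Hr <- Af -> Nk
  P6: Hr <- Af -> Mj <- Cu -> Nk
Condition 1 (no descendant of Hr in the set): holds — descendants of Hr are {Cu, Mj, Nk}; none are in {Af, Bs}.
Condition 2 (every backdoor path blocked by {Af, Bs}):
  P1: blocked at chain node Af ∈ conditioning set.
  P2: blocked at chain node Af ∈ conditioning set.
  P3: open — no interior node is in the conditioning set.
  P4: blocked at chain node Af ∈ conditioning set.
  P5: blocked at fork node Af ∈ conditioning set.
  P6: blocked at fork node Af ∈ conditioning set.
{Af, Bs} does not satisfy the backdoor criterion.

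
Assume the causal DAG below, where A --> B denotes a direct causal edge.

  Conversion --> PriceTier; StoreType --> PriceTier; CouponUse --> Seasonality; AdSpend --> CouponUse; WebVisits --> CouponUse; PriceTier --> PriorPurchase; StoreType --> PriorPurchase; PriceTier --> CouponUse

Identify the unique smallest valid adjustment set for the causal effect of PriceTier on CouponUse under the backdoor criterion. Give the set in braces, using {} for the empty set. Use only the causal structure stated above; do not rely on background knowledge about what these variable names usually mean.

Variables eligible for adjustment (non-descendants of PriceTier, excluding PriceTier and CouponUse): {AdSpend, Conversion, StoreType, WebVisits}.
Backdoor paths from PriceTier to CouponUse:
  (none)
With no backdoor paths the empty set already satisfies the criterion, and it is trivially minimal.

{}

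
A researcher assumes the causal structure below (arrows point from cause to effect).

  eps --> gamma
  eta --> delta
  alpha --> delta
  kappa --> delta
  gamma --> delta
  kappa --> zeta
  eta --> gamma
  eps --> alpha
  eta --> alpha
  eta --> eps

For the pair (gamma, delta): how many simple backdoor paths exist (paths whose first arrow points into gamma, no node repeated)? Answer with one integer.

A backdoor path from gamma to delta is any simple undirected path whose first edge points into gamma (i.e. leaves gamma via a parent).
Parents of gamma: {eps, eta}.
Enumerating:
  P1: gamma <- eta -> eps -> alpha -> delta
  P2: gamma <- eta -> alpha -> delta
  P3: gamma <- eta -> delta
  P4: gamma <- eps <- eta -> alpha -> delta
  P5: gamma <- eps <- eta -> delta
  P6: gamma <- eps -> alpha <- eta -> delta
  P7: gamma <- eps -> alpha -> delta
That exhausts the simple backdoor paths. Count: 7.

7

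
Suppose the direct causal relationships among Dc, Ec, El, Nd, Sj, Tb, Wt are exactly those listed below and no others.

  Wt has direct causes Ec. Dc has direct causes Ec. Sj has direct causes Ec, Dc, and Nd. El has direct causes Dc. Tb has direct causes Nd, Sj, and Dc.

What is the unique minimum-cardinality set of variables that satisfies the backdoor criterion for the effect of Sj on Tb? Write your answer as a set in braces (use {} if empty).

Variables eligible for adjustment (non-descendants of Sj, excluding Sj and Tb): {Dc, Ec, El, Nd, Wt}.
Backdoor paths from Sj to Tb:
  P1: Sj <- Nd -> Tb
  P2: Sj <- Ec -> Dc -> Tb
  P3: Sj <- Dc -> Tb
The empty set is not sufficient: P1 (Sj <- Nd -> Tb) has no collider blocking it and no conditioned non-collider, so it is open.
Try {Dc, Nd}:
  P1: blocked at fork node Nd ∈ conditioning set.
  P2: blocked at chain node Dc ∈ conditioning set.
  P3: blocked at fork node Dc ∈ conditioning set.
{Dc, Nd} contains no descendant of Sj and blocks every backdoor path.
Every element of {Dc, Nd} is needed (dropping Dc leaves P2 open; dropping Nd leaves P1 open), so no proper subset is valid.
Among all size-2 subsets of the eligible variables, only {Dc, Nd} blocks every backdoor path, so it is the unique smallest valid adjustment set.

{Dc, Nd}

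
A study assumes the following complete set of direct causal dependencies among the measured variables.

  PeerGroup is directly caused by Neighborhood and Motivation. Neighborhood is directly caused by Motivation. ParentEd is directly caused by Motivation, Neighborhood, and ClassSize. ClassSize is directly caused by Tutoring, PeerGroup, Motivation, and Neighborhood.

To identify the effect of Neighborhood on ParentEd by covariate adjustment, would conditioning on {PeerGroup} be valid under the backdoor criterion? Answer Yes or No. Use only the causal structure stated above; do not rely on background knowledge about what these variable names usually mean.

No

Backdoor paths from Neighborhood to ParentEd (paths whose first edge points into Neighborhood):
  P1: Neighborhood <- Motivation -> PeerGroup -> ClassSize -> ParentEd
  P2: Neighborhood <- Motivation -> ClassSize -> ParentEd
  P3: Neighborhood <- Motivation -> ParentEd
Condition 1 (no descendant of Neighborhood in the set): FAILS — PeerGroup is a descendant of Neighborhood.
Condition 2 (every backdoor path blocked by {PeerGroup}):
  P1: blocked at chain node PeerGroup ∈ conditioning set.
  P2: open — no interior node is in the conditioning set.
  P3: open — no interior node is in the conditioning set.
{PeerGroup} does not satisfy the backdoor criterion.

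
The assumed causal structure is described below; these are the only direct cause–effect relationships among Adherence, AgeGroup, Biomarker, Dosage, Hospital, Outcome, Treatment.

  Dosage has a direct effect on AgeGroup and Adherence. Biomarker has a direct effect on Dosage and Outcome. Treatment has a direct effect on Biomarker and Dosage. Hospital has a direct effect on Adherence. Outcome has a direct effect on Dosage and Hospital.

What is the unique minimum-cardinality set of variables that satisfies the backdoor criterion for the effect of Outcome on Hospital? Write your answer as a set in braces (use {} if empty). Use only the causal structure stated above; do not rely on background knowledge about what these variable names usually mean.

{}

Variables eligible for adjustment (non-descendants of Outcome, excluding Outcome and Hospital): {Biomarker, Treatment}.
Backdoor paths from Outcome to Hospital:
  P1: Outcome <- Biomarker <- Treatment -> Dosage -> Adherence <- Hospital
  P2: Outcome <- Biomarker -> Dosage -> Adherence <- Hospital
Each backdoor path contains an unconditioned collider, so every path is already blocked with the empty conditioning set:
  P1: blocked at collider Adherence (neither it nor any descendant is in the conditioning set).
  P2: blocked at collider Adherence (neither it nor any descendant is in the conditioning set).
The empty set is therefore the unique smallest valid set.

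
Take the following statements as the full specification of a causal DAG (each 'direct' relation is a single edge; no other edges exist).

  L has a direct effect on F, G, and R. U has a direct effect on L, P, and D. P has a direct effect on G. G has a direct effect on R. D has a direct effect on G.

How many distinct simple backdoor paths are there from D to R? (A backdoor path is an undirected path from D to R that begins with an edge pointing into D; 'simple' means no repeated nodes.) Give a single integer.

A backdoor path from D to R is any simple undirected path whose first edge points into D (i.e. leaves D via a parent).
Parents of D: {U}.
Enumerating:
  P1: D <- U -> L -> G -> R
  P2: D <- U -> L -> R
  P3: D <- U -> P -> G <- L -> R
  P4: D <- U -> P -> G -> R
That exhausts the simple backdoor paths. Count: 4.

4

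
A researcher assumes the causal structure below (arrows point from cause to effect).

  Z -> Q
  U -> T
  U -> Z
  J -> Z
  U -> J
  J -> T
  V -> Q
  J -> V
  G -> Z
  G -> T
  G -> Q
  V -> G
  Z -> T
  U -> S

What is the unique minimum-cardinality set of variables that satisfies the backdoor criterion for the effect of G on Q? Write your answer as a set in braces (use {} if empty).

Variables eligible for adjustment (non-descendants of G, excluding G and Q): {J, S, U, V}.
Backdoor paths from G to Q:
  P1: G <- V <- J <- U -> Z -> Q
  P2: G <- V <- J <- U -> T <- Z -> Q
  P3: G <- V <- J -> Z -> Q
  P4: G <- V <- J -> T <- U -> Z -> Q
  P5: G <- V <- J -> T <- Z -> Q
  P6: G <- V -> Q
The empty set is not sufficient: P1 (G <- V <- J <- U -> Z -> Q) has no collider blocking it and no conditioned non-collider, so it is open.
Try {V}:
  P1: blocked at chain node V ∈ conditioning set.
  P2: blocked at chain node V ∈ conditioning set.
  P3: blocked at chain node V ∈ conditioning set.
  P4: blocked at chain node V ∈ conditioning set.
  P5: blocked at chain node V ∈ conditioning set.
  P6: blocked at fork node V ∈ conditioning set.
{V} contains no descendant of G and blocks every backdoor path.
No other singleton works — e.g. {U} leaves P3 open — so {V} is the unique smallest valid adjustment set.

{V}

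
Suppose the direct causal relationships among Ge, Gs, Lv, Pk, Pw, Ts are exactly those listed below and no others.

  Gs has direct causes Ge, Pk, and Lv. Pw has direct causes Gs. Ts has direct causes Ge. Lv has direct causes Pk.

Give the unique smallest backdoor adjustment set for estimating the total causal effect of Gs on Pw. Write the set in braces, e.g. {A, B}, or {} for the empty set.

Variables eligible for adjustment (non-descendants of Gs, excluding Gs and Pw): {Ge, Lv, Pk, Ts}.
Backdoor paths from Gs to Pw:
  (none)
With no backdoor paths the empty set already satisfies the criterion, and it is trivially minimal.

{}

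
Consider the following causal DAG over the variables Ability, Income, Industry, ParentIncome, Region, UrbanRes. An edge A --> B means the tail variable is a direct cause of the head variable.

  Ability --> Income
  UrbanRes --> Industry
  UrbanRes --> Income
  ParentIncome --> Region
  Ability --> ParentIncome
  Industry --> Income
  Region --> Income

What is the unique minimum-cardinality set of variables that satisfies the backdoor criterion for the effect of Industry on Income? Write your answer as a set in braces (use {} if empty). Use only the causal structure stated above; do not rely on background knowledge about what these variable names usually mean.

Variables eligible for adjustment (non-descendants of Industry, excluding Industry and Income): {Ability, ParentIncome, Region, UrbanRes}.
Backdoor paths from Industry to Income:
  P1: Industry <- UrbanRes -> Income
The empty set is not sufficient: P1 (Industry <- UrbanRes -> Income) has no collider blocking it and no conditioned non-collider, so it is open.
Try {UrbanRes}:
  P1: blocked at fork node UrbanRes ∈ conditioning set.
{UrbanRes} contains no descendant of Industry and blocks every backdoor path.
No other singleton works — e.g. {Ability} leaves P1 open — so {UrbanRes} is the unique smallest valid adjustment set.

{UrbanRes}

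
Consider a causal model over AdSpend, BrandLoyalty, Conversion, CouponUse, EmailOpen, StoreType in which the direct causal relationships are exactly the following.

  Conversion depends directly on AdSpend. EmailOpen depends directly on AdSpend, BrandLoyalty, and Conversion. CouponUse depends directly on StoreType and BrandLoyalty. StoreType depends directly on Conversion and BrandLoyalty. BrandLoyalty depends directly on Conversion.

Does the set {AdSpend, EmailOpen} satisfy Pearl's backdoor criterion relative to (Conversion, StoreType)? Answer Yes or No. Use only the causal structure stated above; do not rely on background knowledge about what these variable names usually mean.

Backdoor paths from Conversion to StoreType (paths whose first edge points into Conversion):
  P1: Conversion <- AdSpend -> EmailOpen <- BrandLoyalty -> StoreType
  P2: Conversion <- AdSpend -> EmailOpen <- BrandLoyalty -> CouponUse <- StoreType
Condition 1 (no descendant of Conversion in the set): FAILS — EmailOpen is a descendant of Conversion.
Condition 2 (every backdoor path blocked by {AdSpend, EmailOpen}):
  P1: blocked at fork node AdSpend ∈ conditioning set.
  P2: blocked at fork node AdSpend ∈ conditioning set.
{AdSpend, EmailOpen} does not satisfy the backdoor criterion.

No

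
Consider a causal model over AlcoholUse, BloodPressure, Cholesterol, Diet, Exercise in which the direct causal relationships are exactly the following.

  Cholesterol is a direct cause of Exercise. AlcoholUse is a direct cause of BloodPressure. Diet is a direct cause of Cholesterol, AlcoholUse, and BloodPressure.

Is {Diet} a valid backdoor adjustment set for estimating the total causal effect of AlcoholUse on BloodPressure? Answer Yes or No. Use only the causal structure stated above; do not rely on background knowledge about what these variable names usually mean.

Backdoor paths from AlcoholUse to BloodPressure (paths whose first edge points into AlcoholUse):
  P1: AlcoholUse <- Diet -> BloodPressure
Condition 1 (no descendant of AlcoholUse in the set): holds — descendants of AlcoholUse are {BloodPressure}; none are in {Diet}.
Condition 2 (every backdoor path blocked by {Diet}):
  P1: blocked at fork node Diet ∈ conditioning set.
{Diet} satisfies the backdoor criterion.

Yes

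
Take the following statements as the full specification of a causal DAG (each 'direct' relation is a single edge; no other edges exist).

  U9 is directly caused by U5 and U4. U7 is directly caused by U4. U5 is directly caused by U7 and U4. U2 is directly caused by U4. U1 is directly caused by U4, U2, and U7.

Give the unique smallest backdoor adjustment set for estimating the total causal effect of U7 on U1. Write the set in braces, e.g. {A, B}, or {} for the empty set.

Variables eligible for adjustment (non-descendants of U7, excluding U7 and U1): {U2, U4}.
Backdoor paths from U7 to U1:
  P1: U7 <- U4 -> U2 -> U1
  P2: U7 <- U4 -> U1
The empty set is not sufficient: P1 (U7 <- U4 -> U2 -> U1) has no collider blocking it and no conditioned non-collider, so it is open.
Try {U4}:
  P1: blocked at fork node U4 ∈ conditioning set.
  P2: blocked at fork node U4 ∈ conditioning set.
{U4} contains no descendant of U7 and blocks every backdoor path.
No other singleton works — e.g. {U2} leaves P2 open — so {U4} is the unique smallest valid adjustment set.

{U4}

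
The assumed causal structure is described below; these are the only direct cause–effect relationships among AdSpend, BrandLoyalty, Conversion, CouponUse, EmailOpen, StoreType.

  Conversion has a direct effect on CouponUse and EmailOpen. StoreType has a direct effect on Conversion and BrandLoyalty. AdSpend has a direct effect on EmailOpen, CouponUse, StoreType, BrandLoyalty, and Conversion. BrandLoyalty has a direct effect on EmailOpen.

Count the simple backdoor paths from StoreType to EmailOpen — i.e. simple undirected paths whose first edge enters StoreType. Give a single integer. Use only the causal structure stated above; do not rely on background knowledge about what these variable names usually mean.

A backdoor path from StoreType to EmailOpen is any simple undirected path whose first edge points into StoreType (i.e. leaves StoreType via a parent).
Parents of StoreType: {AdSpend}.
Enumerating:
  P1: StoreType <- AdSpend -> BrandLoyalty -> EmailOpen
  P2: StoreType <- AdSpend -> Conversion -> EmailOpen
  P3: StoreType <- AdSpend -> EmailOpen
  P4: StoreType <- AdSpend -> CouponUse <- Conversion -> EmailOpen
That exhausts the simple backdoor paths. Count: 4.

4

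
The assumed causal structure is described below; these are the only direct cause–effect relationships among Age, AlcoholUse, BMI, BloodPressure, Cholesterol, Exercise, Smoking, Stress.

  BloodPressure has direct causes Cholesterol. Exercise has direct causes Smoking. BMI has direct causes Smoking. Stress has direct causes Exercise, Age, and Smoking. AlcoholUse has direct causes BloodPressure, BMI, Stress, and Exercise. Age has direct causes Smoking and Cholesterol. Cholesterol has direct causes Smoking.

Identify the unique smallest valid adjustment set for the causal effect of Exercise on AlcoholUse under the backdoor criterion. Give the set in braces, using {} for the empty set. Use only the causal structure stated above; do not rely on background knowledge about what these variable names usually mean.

Variables eligible for adjustment (non-descendants of Exercise, excluding Exercise and AlcoholUse): {Age, BMI, BloodPressure, Cholesterol, Smoking}.
Backdoor paths from Exercise to AlcoholUse:
  P1: Exercise <- Smoking -> Cholesterol -> BloodPressure -> AlcoholUse
  P2: Exercise <- Smoking -> Cholesterol -> Age -> Stress -> AlcoholUse
  P3: Exercise <- Smoking -> Age <- Cholesterol -> BloodPressure -> AlcoholUse
  P4: Exercise <- Smoking -> Age -> Stress -> AlcoholUse
  P5: Exercise <- Smoking -> BMI -> AlcoholUse
  P6: Exercise <- Smoking -> Stress <- Age <- Cholesterol -> BloodPressure -> AlcoholUse
  P7: Exercise <- Smoking -> Stress -> AlcoholUse
The empty set is not sufficient: P1 (Exercise <- Smoking -> Cholesterol -> BloodPressure -> AlcoholUse) has no collider blocking it and no conditioned non-collider, so it is open.
Try {Smoking}:
  P1: blocked at fork node Smoking ∈ conditioning set.
  P2: blocked at fork node Smoking ∈ conditioning set.
  P3: blocked at fork node Smoking ∈ conditioning set.
  P4: blocked at fork node Smoking ∈ conditioning set.
  P5: blocked at fork node Smoking ∈ conditioning set.
  P6: blocked at fork node Smoking ∈ conditioning set.
  P7: blocked at fork node Smoking ∈ conditioning set.
{Smoking} contains no descendant of Exercise and blocks every backdoor path.
No other singleton works — e.g. {Cholesterol} leaves P4 open — so {Smoking} is the unique smallest valid adjustment set.

{Smoking}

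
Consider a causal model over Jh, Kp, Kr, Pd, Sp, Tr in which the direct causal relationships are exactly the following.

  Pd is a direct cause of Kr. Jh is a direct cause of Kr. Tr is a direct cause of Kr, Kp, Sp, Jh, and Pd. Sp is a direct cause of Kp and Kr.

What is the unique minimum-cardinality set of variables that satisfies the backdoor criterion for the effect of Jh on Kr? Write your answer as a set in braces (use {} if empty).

{Tr}

Variables eligible for adjustment (non-descendants of Jh, excluding Jh and Kr): {Kp, Pd, Sp, Tr}.
Backdoor paths from Jh to Kr:
  P1: Jh <- Tr -> Sp -> Kr
  P2: Jh <- Tr -> Kp <- Sp -> Kr
  P3: Jh <- Tr -> Pd -> Kr
  P4: Jh <- Tr -> Kr
The empty set is not sufficient: P1 (Jh <- Tr -> Sp -> Kr) has no collider blocking it and no conditioned non-collider, so it is open.
Try {Tr}:
  P1: blocked at fork node Tr ∈ conditioning set.
  P2: blocked at fork node Tr ∈ conditioning set.
  P3: blocked at fork node Tr ∈ conditioning set.
  P4: blocked at fork node Tr ∈ conditioning set.
{Tr} contains no descendant of Jh and blocks every backdoor path.
No other singleton works — e.g. {Sp} leaves P3 open — so {Tr} is the unique smallest valid adjustment set.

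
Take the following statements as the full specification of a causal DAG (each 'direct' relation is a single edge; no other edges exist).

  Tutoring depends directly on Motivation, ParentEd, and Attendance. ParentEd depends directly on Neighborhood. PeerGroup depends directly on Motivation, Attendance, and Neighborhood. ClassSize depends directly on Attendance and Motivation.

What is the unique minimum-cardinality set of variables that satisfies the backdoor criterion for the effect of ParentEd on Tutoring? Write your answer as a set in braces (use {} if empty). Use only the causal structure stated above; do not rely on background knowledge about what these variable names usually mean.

Variables eligible for adjustment (non-descendants of ParentEd, excluding ParentEd and Tutoring): {Attendance, ClassSize, Motivation, Neighborhood, PeerGroup}.
Backdoor paths from ParentEd to Tutoring:
  P1: ParentEd <- Neighborhood -> PeerGroup <- Attendance -> ClassSize <- Motivation -> Tutoring
  P2: ParentEd <- Neighborhood -> PeerGroup <- Attendance -> Tutoring
  P3: ParentEd <- Neighborhood -> PeerGroup <- Motivation -> ClassSize <- Attendance -> Tutoring
  P4: ParentEd <- Neighborhood -> PeerGroup <- Motivation -> Tutoring
Each backdoor path contains an unconditioned collider, so every path is already blocked with the empty conditioning set:
  P1: blocked at collider PeerGroup (neither it nor any descendant is in the conditioning set).
  P2: blocked at collider PeerGroup (neither it nor any descendant is in the conditioning set).
  P3: blocked at collider PeerGroup (neither it nor any descendant is in the conditioning set).
  P4: blocked at collider PeerGroup (neither it nor any descendant is in the conditioning set).
The empty set is therefore the unique smallest valid set.

{}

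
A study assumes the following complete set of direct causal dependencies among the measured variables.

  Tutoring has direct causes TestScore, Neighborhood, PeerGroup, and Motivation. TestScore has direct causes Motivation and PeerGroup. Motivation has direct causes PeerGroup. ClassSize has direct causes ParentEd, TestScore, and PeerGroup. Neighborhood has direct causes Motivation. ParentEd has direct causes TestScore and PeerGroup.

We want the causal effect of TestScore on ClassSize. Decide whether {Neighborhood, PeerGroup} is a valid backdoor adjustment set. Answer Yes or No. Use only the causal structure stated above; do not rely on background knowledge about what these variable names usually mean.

Yes

Backdoor paths from TestScore to ClassSize (paths whose first edge points into TestScore):
  P1: TestScore <- PeerGroup -> ParentEd -> ClassSize
  P2: TestScore <- PeerGroup -> ClassSize
  P3: TestScore <- Motivation <- PeerGroup -> ParentEd -> ClassSize
  P4: TestScore <- Motivation <- PeerGroup -> ClassSize
  P5: TestScore <- Motivation -> Neighborhood -> Tutoring <- PeerGroup -> ParentEd -> ClassSize
  P6: TestScore <- Motivation -> Neighborhood -> Tutoring <- PeerGroup -> ClassSize
  P7: TestScore <- Motivation -> Tutoring <- PeerGroup -> ParentEd -> ClassSize
  P8: TestScore <- Motivation -> Tutoring <- PeerGroup -> ClassSize
Condition 1 (no descendant of TestScore in the set): holds — descendants of TestScore are {ClassSize, ParentEd, Tutoring}; none are in {Neighborhood, PeerGroup}.
Condition 2 (every backdoor path blocked by {Neighborhood, PeerGroup}):
  P1: blocked at fork node PeerGroup ∈ conditioning set.
  P2: blocked at fork node PeerGroup ∈ conditioning set.
  P3: blocked at fork node PeerGroup ∈ conditioning set.
  P4: blocked at fork node PeerGroup ∈ conditioning set.
  P5: blocked at chain node Neighborhood ∈ conditioning set.
  P6: blocked at chain node Neighborhood ∈ conditioning set.
  P7: blocked at collider Tutoring (neither it nor any descendant is in the conditioning set).
  P8: blocked at collider Tutoring (neither it nor any descendant is in the conditioning set).
{Neighborhood, PeerGroup} satisfies the backdoor criterion.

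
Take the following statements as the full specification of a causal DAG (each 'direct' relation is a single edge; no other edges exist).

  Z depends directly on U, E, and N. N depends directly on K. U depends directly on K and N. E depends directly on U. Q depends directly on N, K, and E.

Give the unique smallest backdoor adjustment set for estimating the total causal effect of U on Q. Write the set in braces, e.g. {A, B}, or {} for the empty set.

Variables eligible for adjustment (non-descendants of U, excluding U and Q): {K, N}.
Backdoor paths from U to Q:
  P1: U <- K -> N -> Q
  P2: U <- K -> N -> Z <- E -> Q
  P3: U <- K -> Q
  P4: U <- N <- K -> Q
  P5: U <- N -> Q
  P6: U <- N -> Z <- E -> Q
The empty set is not sufficient: P1 (U <- K -> N -> Q) has no collider blocking it and no conditioned non-collider, so it is open.
Try {K, N}:
  P1: blocked at fork node K ∈ conditioning set.
  P2: blocked at fork node K ∈ conditioning set.
  P3: blocked at fork node K ∈ conditioning set.
  P4: blocked at chain node N ∈ conditioning set.
  P5: blocked at fork node N ∈ conditioning set.
  P6: blocked at fork node N ∈ conditioning set.
{K, N} contains no descendant of U and blocks every backdoor path.
Every element of {K, N} is needed (dropping K leaves P3 open; dropping N leaves P5 open), so no proper subset is valid.
Among all size-2 subsets of the eligible variables, only {K, N} blocks every backdoor path, so it is the unique smallest valid adjustment set.

{K, N}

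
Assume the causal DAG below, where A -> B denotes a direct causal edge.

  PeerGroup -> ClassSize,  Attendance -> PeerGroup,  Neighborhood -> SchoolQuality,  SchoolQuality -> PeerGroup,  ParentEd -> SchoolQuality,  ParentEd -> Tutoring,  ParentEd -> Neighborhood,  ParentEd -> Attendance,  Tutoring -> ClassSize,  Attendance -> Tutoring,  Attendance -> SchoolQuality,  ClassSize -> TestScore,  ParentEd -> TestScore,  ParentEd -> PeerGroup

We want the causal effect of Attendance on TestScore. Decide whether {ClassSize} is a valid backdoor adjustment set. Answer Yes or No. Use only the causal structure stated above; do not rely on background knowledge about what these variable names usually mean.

Backdoor paths from Attendance to TestScore (paths whose first edge points into Attendance):
  P1: Attendance <- ParentEd -> Tutoring -> ClassSize -> TestScore
  P2: Attendance <- ParentEd -> Neighborhood -> SchoolQuality -> PeerGroup -> ClassSize -> TestScore
  P3: Attendance <- ParentEd -> SchoolQuality -> PeerGroup -> ClassSize -> TestScore
  P4: Attendance <- ParentEd -> PeerGroup -> ClassSize -> TestScore
  P5: Attendance <- ParentEd -> TestScore
Condition 1 (no descendant of Attendance in the set): FAILS — ClassSize is a descendant of Attendance.
Condition 2 (every backdoor path blocked by {ClassSize}):
  P1: blocked at chain node ClassSize ∈ conditioning set.
  P2: blocked at chain node ClassSize ∈ conditioning set.
  P3: blocked at chain node ClassSize ∈ conditioning set.
  P4: blocked at chain node ClassSize ∈ conditioning set.
  P5: open — no interior node is in the conditioning set.
{ClassSize} does not satisfy the backdoor criterion.

No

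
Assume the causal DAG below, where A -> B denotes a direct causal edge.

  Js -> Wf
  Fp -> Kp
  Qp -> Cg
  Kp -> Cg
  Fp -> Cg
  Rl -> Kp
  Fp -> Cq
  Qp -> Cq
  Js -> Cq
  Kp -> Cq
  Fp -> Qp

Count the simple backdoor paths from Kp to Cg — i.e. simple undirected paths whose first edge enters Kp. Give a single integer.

3

A backdoor path from Kp to Cg is any simple undirected path whose first edge points into Kp (i.e. leaves Kp via a parent).
Parents of Kp: {Fp, Rl}.
Enumerating:
  P1: Kp <- Fp -> Qp -> Cg
  P2: Kp <- Fp -> Cg
  P3: Kp <- Fp -> Cq <- Qp -> Cg
That exhausts the simple backdoor paths. Count: 3.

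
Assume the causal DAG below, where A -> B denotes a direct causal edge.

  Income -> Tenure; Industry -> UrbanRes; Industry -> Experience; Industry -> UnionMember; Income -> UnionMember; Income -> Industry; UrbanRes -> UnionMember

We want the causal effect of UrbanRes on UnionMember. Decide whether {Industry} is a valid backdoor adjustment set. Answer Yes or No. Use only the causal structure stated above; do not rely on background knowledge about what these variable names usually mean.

Yes

Backdoor paths from UrbanRes to UnionMember (paths whose first edge points into UrbanRes):
  P1: UrbanRes <- Industry <- Income -> UnionMember
  P2: UrbanRes <- Industry -> UnionMember
Condition 1 (no descendant of UrbanRes in the set): holds — descendants of UrbanRes are {UnionMember}; none are in {Industry}.
Condition 2 (every backdoor path blocked by {Industry}):
  P1: blocked at chain node Industry ∈ conditioning set.
  P2: blocked at fork node Industry ∈ conditioning set.
{Industry} satisfies the backdoor criterion.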